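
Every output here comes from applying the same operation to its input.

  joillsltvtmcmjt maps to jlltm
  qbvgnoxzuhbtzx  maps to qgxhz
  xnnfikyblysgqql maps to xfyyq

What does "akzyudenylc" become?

The transformation: keep one character in every 3, starting at position 1 (positions 1st, 4th, 7th, ...).
So "akzyudenylc" becomes "ayel".

ayel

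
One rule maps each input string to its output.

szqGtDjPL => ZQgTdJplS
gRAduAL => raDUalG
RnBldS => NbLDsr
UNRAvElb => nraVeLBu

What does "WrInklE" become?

RiNKLew

The rule is to flip the case of every letter, then move the first character to the end.
Applying both steps to "WrInklE": "wRiNKLe", then "RiNKLew".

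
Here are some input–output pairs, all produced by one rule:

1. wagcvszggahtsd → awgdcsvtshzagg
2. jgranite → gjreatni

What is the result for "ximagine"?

The rule is to move the first character to the end, then take characters alternately from the front and the back (1st, last, 2nd, 2nd-last, ...).
Applying both steps to "ximagine": "imaginex", then "ixmeangi".

ixmeangi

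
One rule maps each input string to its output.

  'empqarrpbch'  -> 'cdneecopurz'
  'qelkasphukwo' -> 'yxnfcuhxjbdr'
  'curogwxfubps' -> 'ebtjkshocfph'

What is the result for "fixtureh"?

kgherusv

Rule — move the first 2 characters to the end (rotate left by 2), then shift every letter 13 places forward in the alphabet (wrapping around) — i.e. ROT13.
For "fixtureh", step one produces "xturehfi"; step two turns that into "kgherusv".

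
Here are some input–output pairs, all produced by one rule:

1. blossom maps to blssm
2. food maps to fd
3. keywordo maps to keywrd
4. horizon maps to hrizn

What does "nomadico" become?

nmadic

Each output is the input with this applied: remove every "o".
"nomadico" → "nmadic".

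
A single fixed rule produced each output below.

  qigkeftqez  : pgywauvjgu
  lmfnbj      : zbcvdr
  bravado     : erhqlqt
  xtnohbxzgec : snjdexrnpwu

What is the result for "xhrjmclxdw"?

mnxhzcsbnt

Each output is the input with this applied: move the last character to the front, then shift every letter 10 places backward in the alphabet (wrapping around).
On "xhrjmclxdw": the first step gives "wxhrjmclxd", and the second then gives "mnxhzcsbnt".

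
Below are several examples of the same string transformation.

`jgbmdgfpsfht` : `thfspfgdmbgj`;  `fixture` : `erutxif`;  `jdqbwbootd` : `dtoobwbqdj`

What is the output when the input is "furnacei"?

iecanruf

The rule is to reverse the string.
Doing the same to "furnacei": "iecanruf".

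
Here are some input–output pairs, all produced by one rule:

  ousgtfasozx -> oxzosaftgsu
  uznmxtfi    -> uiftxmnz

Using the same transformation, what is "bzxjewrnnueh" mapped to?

bheunnrwejxz

In each case the input is transformed by: move the first character to the end, then reverse the string.
Applying both steps to "bzxjewrnnueh": "zxjewrnnuehb", then "bheunnrwejxz".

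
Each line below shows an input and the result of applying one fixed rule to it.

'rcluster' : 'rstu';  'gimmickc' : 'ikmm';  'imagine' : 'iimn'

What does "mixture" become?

rtux

What's happening: sort the characters into alphabetical order, then keep only the last 4 characters.
Working it through for "mixture": intermediate "eimrtux", final "rtux".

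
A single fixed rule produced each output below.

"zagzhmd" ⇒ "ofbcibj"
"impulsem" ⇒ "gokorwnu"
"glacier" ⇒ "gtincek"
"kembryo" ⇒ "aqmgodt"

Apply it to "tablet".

The transformation: shift every letter 2 places forward in the alphabet (wrapping around), then move the last 2 characters to the front (rotate right by 2).
Working it through for "tablet": intermediate "vcdngv", final "gvvcdn".

gvvcdn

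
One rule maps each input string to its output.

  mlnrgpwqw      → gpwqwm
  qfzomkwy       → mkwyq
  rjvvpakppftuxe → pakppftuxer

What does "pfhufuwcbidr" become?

Each output is the input with this applied: move the first character to the end, then delete the first 3 characters.
For "pfhufuwcbidr", step one produces "fhufuwcbidrp"; step two turns that into "fuwcbidrp".
(Check on "qfzomkwy": → "fzomkwyq" → "mkwyq" ✓)

fuwcbidrp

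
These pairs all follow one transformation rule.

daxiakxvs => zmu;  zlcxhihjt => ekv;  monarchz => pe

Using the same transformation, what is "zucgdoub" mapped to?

The rule is to shift every letter 2 places forward in the alphabet (wrapping around), then keep one character in every 3, starting at position 3 (positions 3rd, 6th, 9th, ...).
"zucgdoub" → "bweifqwd" → "eq".

eq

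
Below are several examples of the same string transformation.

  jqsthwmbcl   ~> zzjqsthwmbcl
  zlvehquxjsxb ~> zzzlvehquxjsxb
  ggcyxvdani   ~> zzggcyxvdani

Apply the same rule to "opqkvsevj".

Looking at the pairs, the operation is to prepend "zz".
Applying that to "opqkvsevj" gives "zzopqkvsevj".

zzopqkvsevj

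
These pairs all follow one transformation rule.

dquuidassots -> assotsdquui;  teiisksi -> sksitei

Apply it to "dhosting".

Looking at the pairs, the operation is to swap the front and back halves of the string, then delete the last character.
Doing the same to "dhosting": "tingdho".
(Check on "teiisksi": → "sksiteii" → "sksitei" ✓)

tingdho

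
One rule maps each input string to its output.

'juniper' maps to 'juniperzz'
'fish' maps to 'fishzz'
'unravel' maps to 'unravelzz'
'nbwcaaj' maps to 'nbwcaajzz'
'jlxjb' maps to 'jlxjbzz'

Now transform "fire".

Rule — append "zz".
Doing the same to "fire": "firezz".

firezz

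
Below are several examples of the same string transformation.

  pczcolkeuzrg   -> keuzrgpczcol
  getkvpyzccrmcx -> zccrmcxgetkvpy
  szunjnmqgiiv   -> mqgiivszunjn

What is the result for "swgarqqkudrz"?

The transformation: swap the front and back halves of the string.
On "swgarqqkudrz" that produces "qkudrzswgarq".

qkudrzswgarq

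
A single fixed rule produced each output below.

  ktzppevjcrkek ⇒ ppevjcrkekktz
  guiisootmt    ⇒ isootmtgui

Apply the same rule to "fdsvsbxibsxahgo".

vsbxibsxahgofds

The pattern: move the first 3 characters to the end (rotate left by 3).
"fdsvsbxibsxahgo" → "vsbxibsxahgofds".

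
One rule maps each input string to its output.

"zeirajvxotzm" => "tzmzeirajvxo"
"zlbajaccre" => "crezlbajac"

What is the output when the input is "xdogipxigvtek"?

In each case the input is transformed by: move the last 3 characters to the front (rotate right by 3).
On "xdogipxigvtek" that produces "tekxdogipxigv".

tekxdogipxigv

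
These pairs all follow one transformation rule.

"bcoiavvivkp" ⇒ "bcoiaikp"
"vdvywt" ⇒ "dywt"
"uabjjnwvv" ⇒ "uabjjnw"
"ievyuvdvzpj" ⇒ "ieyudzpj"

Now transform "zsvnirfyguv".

zsnirfygu

The pattern: remove every "v".
Applying that to "zsvnirfyguv" gives "zsnirfygu".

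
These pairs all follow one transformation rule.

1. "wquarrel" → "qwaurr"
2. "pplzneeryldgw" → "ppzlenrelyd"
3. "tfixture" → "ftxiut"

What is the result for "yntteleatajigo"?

nyttleaeatij

The transformation: delete the last 2 characters, then swap each adjacent pair of characters (1↔2, 3↔4, ...).
On "yntteleatajigo": the first step gives "yntteleataji", and the second then gives "nyttleaeatij".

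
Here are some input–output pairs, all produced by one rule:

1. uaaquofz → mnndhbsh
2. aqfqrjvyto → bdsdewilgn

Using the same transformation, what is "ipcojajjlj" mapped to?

wcpbwnwwyv

Rule — shift every letter 13 places forward in the alphabet (wrapping around) — i.e. ROT13, then swap the first and last characters.
On "ipcojajjlj" that produces "wcpbwnwwyv".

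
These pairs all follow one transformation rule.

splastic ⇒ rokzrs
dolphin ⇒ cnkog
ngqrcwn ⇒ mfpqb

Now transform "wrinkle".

The pattern: shift every letter 1 place backward in the alphabet (wrapping around), then delete the last 2 characters.
Starting from "wrinkle": after the first operation, "vqhmjkd"; after the second, "vqhmj".

vqhmj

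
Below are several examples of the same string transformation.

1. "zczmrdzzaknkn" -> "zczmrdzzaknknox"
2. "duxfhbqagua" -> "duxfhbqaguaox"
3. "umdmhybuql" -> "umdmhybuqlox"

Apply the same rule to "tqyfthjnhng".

tqyfthjnhngox

In each case the input is transformed by: append "ox".
On "tqyfthjnhng" that produces "tqyfthjnhngox".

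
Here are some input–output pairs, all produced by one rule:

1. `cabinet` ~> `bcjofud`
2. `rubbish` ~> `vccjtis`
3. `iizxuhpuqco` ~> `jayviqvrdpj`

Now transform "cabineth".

bcjofuid

Looking at the pairs, the operation is to move the first character to the end, then shift every letter 1 place forward in the alphabet (wrapping around).
"cabineth" → "abinethc" → "bcjofuid".
(Check on "cabinet": → "abinetc" → "bcjofud" ✓)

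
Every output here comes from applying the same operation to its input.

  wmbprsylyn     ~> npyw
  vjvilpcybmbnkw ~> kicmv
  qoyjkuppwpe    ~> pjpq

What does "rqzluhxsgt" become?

The transformation: keep one character in every 3, starting at position 1 (positions 1st, 4th, 7th, ...), then swap the first and last characters.
Working it through for "rqzluhxsgt": intermediate "rlxt", final "tlxr".

tlxr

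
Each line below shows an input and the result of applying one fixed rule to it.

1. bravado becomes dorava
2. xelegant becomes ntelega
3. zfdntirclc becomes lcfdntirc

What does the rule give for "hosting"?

In each case the input is transformed by: delete the first character, then move the last 2 characters to the front (rotate right by 2).
For "hosting", step one produces "osting"; step two turns that into "ngosti".

ngosti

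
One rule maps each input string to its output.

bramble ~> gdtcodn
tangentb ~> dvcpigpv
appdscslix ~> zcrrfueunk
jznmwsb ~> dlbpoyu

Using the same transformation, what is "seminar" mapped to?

tugokpc

Looking at the pairs, the operation is to move the last character to the front, then shift every letter 2 places forward in the alphabet (wrapping around).
"seminar" → "rsemina" → "tugokpc".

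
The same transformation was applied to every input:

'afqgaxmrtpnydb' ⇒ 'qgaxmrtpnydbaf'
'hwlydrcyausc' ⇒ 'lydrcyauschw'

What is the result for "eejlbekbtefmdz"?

jlbekbtefmdzee

Rule — move the first 2 characters to the end (rotate left by 2).
For "eejlbekbtefmdz" the result is "jlbekbtefmdzee".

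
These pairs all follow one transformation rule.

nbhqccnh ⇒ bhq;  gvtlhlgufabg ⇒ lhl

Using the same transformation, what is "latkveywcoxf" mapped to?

Each output is the input with this applied: swap the front and back halves of the string, then keep only the last 3 characters.
Working it through for "latkveywcoxf": intermediate "ywcoxflatkve", final "kve".

kve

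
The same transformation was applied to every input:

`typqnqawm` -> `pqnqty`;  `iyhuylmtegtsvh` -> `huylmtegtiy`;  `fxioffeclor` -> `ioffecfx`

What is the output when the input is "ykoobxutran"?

oobxutyk

What's happening: delete the last 3 characters, then move the first 2 characters to the end (rotate left by 2).
On "ykoobxutran": the first step gives "ykoobxut", and the second then gives "oobxutyk".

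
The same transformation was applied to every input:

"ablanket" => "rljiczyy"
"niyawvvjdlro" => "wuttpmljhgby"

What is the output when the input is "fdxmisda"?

vqkgdbby

What's happening: sort the characters into reverse alphabetical order, then shift every letter 2 places backward in the alphabet (wrapping around).
Applying both steps to "fdxmisda": "xsmifdda", then "vqkgdbby".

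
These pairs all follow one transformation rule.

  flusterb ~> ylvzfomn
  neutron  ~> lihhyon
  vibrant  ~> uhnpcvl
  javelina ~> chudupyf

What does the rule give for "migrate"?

The rule is to shift every letter 6 places backward in the alphabet (wrapping around), then move the last 3 characters to the front (rotate right by 3).
For "migrate", step one produces "gcaluny"; step two turns that into "unygcal".

unygcal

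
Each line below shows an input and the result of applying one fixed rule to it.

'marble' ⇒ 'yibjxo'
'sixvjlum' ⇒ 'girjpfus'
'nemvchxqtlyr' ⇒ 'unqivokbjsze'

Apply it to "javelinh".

The pattern: swap the front and back halves of the string, then shift every letter 3 places backward in the alphabet (wrapping around).
For "javelinh" the result is "ifkegxsb".

ifkegxsb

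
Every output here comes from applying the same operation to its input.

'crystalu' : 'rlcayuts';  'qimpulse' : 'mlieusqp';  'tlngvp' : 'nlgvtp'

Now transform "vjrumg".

mjgvur

The transformation: sort the characters into reverse alphabetical order, then swap the front and back halves of the string.
For "vjrumg", step one produces "vurmjg"; step two turns that into "mjgvur".
(Check on "crystalu": → "yutsrlca" → "rlcayuts" ✓)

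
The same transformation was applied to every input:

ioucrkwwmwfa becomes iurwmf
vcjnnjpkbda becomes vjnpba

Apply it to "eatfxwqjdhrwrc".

The transformation: keep every other character starting from the first (positions 1st, 3rd, 5th, ...).
Doing the same to "eatfxwqjdhrwrc": "etxqdrr".

etxqdrr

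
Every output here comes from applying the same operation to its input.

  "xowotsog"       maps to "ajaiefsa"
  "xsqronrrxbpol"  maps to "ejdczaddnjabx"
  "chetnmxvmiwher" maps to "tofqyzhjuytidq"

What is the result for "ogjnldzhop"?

The transformation: swap each adjacent pair of characters (1↔2, 3↔4, ...), then shift every letter 12 places forward in the alphabet (wrapping around).
Starting from "ogjnldzhop": after the first operation, "gonjdlhzpo"; after the second, "sazvpxtlba".

sazvpxtlba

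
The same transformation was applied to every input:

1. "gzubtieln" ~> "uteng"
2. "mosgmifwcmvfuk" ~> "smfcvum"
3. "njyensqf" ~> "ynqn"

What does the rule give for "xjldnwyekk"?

Looking at the pairs, the operation is to keep every other character starting from the first (positions 1st, 3rd, 5th, ...), then move the first character to the end.
"xjldnwyekk" → "lnykx".

lnykx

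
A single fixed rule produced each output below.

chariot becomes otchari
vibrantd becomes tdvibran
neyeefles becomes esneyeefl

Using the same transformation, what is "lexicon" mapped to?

onlexic

The rule is to move the last 2 characters to the front (rotate right by 2).
Doing the same to "lexicon": "onlexic".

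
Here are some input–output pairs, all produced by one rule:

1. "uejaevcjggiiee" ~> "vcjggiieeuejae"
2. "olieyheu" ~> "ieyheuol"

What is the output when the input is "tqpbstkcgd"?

bstkcgdtqp

What's happening: move the last 2 characters to the front (rotate right by 2), then swap the front and back halves of the string.
Applying both steps to "tqpbstkcgd": "gdtqpbstkc", then "bstkcgdtqp".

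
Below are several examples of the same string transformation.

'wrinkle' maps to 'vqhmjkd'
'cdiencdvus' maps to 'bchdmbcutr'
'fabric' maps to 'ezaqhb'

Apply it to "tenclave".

Rule — shift every letter 1 place backward in the alphabet (wrapping around).
For "tenclave" the result is "sdmbkzud".

sdmbkzud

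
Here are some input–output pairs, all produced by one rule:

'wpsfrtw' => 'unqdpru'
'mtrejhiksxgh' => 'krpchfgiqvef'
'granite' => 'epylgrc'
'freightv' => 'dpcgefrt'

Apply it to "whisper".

Rule — shift every letter 2 places backward in the alphabet (wrapping around).
For "whisper" the result is "ufgqncp".

ufgqncp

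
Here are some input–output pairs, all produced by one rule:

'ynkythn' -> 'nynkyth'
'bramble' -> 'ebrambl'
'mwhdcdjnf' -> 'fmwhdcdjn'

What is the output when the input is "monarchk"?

The pattern: move the last character to the front.
So "monarchk" becomes "kmonarch".

kmonarch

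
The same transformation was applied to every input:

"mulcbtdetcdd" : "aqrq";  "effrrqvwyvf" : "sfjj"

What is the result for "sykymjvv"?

In each case the input is transformed by: shift every letter 12 places backward in the alphabet (wrapping around), then keep one character in every 3, starting at position 1 (positions 1st, 4th, 7th, ...).
For "sykymjvv" the result is "gmj".

gmj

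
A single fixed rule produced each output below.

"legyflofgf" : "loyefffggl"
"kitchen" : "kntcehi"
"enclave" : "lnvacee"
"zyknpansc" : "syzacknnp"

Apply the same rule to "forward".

rrwadfo

In each case the input is transformed by: sort the characters into alphabetical order, then move the last 3 characters to the front (rotate right by 3).
Applying both steps to "forward": "adforrw", then "rrwadfo".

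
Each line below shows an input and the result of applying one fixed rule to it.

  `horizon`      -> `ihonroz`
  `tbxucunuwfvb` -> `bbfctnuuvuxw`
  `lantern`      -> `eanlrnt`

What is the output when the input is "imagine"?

eaigmin

The rule is to sort the characters into alphabetical order, then swap each adjacent pair of characters (1↔2, 3↔4, ...).
Working it through for "imagine": intermediate "aegiimn", final "eaigmin".
(Check on "tbxucunuwfvb": → "bbcfntuuuvwx" → "bbfctnuuvuxw" ✓)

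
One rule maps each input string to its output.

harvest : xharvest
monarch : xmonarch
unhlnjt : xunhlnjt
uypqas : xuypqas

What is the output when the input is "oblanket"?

Rule — prepend "x".
On "oblanket" that produces "xoblanket".

xoblanket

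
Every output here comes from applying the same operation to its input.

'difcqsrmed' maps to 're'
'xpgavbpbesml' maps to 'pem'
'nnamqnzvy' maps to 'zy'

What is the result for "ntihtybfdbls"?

bdl

Rule — keep every other character starting from the first (positions 1st, 3rd, 5th, ...), then delete the first 3 characters.
Working it through for "ntihtybfdbls": intermediate "nitbdl", final "bdl".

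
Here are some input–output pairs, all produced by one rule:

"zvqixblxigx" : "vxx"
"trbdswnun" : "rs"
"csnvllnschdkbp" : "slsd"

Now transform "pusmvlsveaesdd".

uvve

What's happening: delete the last 2 characters, then keep one character in every 3, starting at position 2 (positions 2nd, 5th, 8th, ...).
Working it through for "pusmvlsveaesdd": intermediate "pusmvlsveaes", final "uvve".
(Check on "trbdswnun": → "trbdswn" → "rs" ✓)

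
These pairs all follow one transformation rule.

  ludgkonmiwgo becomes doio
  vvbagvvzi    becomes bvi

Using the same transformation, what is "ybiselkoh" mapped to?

ilh

The rule is to keep one character in every 3, starting at position 3 (positions 3rd, 6th, 9th, ...).
So "ybiselkoh" becomes "ilh".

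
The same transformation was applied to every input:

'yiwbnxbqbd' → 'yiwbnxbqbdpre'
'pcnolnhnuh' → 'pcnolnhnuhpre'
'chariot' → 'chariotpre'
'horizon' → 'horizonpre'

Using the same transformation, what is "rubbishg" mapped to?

Looking at the pairs, the operation is to append "pre".
So "rubbishg" becomes "rubbishgpre".

rubbishgpre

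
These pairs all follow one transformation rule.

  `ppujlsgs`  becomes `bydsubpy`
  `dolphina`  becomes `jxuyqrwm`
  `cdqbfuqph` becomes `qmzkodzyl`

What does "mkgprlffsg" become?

Rule — shift every letter 9 places forward in the alphabet (wrapping around), then swap the first and last characters.
On "mkgprlffsg": the first step gives "vtpyauoobp", and the second then gives "ptpyauoobv".

ptpyauoobv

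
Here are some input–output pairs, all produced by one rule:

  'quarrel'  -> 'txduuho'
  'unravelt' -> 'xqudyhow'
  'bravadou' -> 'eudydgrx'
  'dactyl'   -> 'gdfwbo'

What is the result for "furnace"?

ixuqdfh

In each case the input is transformed by: shift every letter 3 places forward in the alphabet (wrapping around).
For "furnace" the result is "ixuqdfh".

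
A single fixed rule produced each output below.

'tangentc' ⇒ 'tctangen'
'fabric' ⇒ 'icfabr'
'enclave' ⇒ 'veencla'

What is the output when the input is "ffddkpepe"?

peffddkpe

The transformation: move the last 2 characters to the front (rotate right by 2).
Applying that to "ffddkpepe" gives "peffddkpe".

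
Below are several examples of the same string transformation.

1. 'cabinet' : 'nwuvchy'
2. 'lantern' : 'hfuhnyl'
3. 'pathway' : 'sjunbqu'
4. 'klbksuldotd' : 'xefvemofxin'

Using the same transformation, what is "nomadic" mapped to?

Rule — shift every letter 6 places backward in the alphabet (wrapping around), then move the last character to the front.
"nomadic" → "higuxcw" → "whiguxc".
(Check on "pathway": → "junbqus" → "sjunbqu" ✓)

whiguxc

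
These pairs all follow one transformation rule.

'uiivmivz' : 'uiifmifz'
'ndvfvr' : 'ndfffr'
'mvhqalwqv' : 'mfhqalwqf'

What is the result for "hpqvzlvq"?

hpqfzlfq

Looking at the pairs, the operation is to replace every "v" with "f".
For "hpqvzlvq" the result is "hpqfzlfq".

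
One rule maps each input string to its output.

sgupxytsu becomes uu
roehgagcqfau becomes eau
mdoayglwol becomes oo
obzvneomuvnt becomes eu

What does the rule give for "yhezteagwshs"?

The transformation: keep one character in every 3, starting at position 3 (positions 3rd, 6th, 9th, ...), then keep only the vowels.
Applying both steps to "yhezteagwshs": "eews", then "ee".

ee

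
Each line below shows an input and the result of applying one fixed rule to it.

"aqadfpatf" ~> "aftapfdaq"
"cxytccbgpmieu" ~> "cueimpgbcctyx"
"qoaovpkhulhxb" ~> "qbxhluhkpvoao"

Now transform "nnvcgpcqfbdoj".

Rule — reverse the string, then move the last character to the front.
Working it through for "nnvcgpcqfbdoj": intermediate "jodbfqcpgcvnn", final "njodbfqcpgcvn".

njodbfqcpgcvn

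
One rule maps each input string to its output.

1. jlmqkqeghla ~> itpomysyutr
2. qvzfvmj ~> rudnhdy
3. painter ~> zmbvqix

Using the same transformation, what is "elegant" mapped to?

bviomtm

The pattern: reverse the string, then shift every letter 8 places forward in the alphabet (wrapping around).
Working it through for "elegant": intermediate "tnagele", final "bviomtm".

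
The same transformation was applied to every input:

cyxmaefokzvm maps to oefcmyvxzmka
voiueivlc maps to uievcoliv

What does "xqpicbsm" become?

What's happening: take characters alternately from the front and the back (1st, last, 2nd, 2nd-last, ...), then move the last 3 characters to the front (rotate right by 3).
On "xqpicbsm" that produces "bicxmqsp".

bicxmqsp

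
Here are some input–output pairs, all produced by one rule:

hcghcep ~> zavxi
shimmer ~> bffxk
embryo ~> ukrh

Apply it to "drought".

What's happening: delete the first 2 characters, then shift every letter 7 places backward in the alphabet (wrapping around).
"drought" → "ought" → "hnzam".
(Check on "embryo": → "bryo" → "ukrh" ✓)

hnzam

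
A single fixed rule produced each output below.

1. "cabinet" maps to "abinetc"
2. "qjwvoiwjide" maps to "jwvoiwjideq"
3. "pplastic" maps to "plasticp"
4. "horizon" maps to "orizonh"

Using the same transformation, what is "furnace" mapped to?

In each case the input is transformed by: move the first character to the end.
"furnace" → "urnacef".

urnacef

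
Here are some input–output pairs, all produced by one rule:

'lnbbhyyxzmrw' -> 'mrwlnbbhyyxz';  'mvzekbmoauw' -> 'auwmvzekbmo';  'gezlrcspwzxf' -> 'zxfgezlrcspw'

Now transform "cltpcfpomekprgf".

rgfcltpcfpomekp

In each case the input is transformed by: move the last 3 characters to the front (rotate right by 3).
Applying that to "cltpcfpomekprgf" gives "rgfcltpcfpomekp".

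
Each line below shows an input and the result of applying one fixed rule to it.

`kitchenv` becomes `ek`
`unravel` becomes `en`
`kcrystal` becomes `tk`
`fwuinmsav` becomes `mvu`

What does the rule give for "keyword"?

The rule is to move the first 3 characters to the end (rotate left by 3), then keep one character in every 3, starting at position 3 (positions 3rd, 6th, 9th, ...).
Starting from "keyword": after the first operation, "wordkey"; after the second, "re".

re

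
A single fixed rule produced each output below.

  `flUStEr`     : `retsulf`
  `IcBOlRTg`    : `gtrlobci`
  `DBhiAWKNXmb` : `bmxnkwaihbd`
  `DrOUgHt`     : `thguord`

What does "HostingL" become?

The pattern: reverse the string, then convert every letter to lowercase.
Working it through for "HostingL": intermediate "LgnitsoH", final "lgnitsoh".

lgnitsoh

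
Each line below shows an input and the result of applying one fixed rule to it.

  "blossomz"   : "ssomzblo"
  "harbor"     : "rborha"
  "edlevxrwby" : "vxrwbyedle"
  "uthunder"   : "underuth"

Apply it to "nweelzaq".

elzaqnwe

In each case the input is transformed by: swap the front and back halves of the string, then move the last character to the front.
On "nweelzaq": the first step gives "lzaqnwee", and the second then gives "elzaqnwe".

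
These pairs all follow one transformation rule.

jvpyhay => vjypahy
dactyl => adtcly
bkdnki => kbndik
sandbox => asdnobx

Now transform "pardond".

apdrnod

Rule — swap each adjacent pair of characters (1↔2, 3↔4, ...).
On "pardond" that produces "apdrnod".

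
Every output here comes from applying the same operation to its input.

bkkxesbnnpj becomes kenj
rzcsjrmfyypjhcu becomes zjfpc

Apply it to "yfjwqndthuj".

fqtj

Rule — keep one character in every 3, starting at position 2 (positions 2nd, 5th, 8th, ...).
On "yfjwqndthuj" that produces "fqtj".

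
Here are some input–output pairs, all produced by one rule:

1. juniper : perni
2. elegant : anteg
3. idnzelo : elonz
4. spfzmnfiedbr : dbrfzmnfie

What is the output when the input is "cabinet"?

The transformation: delete the first 2 characters, then move the last 3 characters to the front (rotate right by 3).
For "cabinet", step one produces "binet"; step two turns that into "netbi".

netbi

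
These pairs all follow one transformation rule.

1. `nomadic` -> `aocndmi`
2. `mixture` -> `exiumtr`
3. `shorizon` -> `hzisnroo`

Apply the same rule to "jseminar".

aserinjm

The pattern: sort the characters into alphabetical order, then take characters alternately from the front and the back (1st, last, 2nd, 2nd-last, ...).
Starting from "jseminar": after the first operation, "aeijmnrs"; after the second, "aserinjm".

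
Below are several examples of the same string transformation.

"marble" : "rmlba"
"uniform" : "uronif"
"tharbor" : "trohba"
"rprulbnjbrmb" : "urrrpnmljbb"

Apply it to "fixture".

xutrif

The pattern: delete the last character, then sort the characters into reverse alphabetical order.
Starting from "fixture": after the first operation, "fixtur"; after the second, "xutrif".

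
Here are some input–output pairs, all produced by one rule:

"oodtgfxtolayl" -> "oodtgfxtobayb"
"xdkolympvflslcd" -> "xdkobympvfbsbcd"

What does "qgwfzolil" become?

The pattern: replace every "l" with "b".
Applying that to "qgwfzolil" gives "qgwfzobib".

qgwfzobib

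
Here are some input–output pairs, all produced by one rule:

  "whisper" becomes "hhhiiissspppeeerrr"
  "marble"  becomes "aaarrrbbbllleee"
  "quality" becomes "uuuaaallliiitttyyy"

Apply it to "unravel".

The rule is to repeat every character 3 times, then delete the first 3 characters.
On "unravel": the first step gives "uuunnnrrraaavvveeelll", and the second then gives "nnnrrraaavvveeelll".

nnnrrraaavvveeelll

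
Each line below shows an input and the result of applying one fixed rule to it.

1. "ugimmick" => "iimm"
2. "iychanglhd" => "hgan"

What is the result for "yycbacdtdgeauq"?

cddt

The transformation: take characters alternately from the front and the back (1st, last, 2nd, 2nd-last, ...), then keep only the last 4 characters.
Starting from "yycbacdtdgeauq": after the first operation, "yqyucabeagcddt"; after the second, "cddt".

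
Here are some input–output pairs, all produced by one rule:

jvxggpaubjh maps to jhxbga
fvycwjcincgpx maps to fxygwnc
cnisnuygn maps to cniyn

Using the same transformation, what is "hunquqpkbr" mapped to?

hbnpu

The rule is to keep every other character starting from the first (positions 1st, 3rd, 5th, ...), then take characters alternately from the front and the back (1st, last, 2nd, 2nd-last, ...).
"hunquqpkbr" → "hnupb" → "hbnpu".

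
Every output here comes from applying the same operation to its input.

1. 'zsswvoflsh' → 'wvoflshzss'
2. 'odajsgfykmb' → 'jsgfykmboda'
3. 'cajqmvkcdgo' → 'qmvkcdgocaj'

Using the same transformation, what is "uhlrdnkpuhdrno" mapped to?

rdnkpuhdrnouhl

Looking at the pairs, the operation is to move the first 3 characters to the end (rotate left by 3).
"uhlrdnkpuhdrno" → "rdnkpuhdrnouhl".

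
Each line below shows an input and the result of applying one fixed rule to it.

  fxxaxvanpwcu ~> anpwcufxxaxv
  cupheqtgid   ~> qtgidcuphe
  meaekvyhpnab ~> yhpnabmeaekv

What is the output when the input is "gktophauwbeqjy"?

uwbeqjygktopha

In each case the input is transformed by: swap the front and back halves of the string.
For "gktophauwbeqjy" the result is "uwbeqjygktopha".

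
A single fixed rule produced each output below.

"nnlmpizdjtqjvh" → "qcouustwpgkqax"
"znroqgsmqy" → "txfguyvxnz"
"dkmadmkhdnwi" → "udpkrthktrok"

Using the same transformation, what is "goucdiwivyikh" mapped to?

What's happening: shift every letter 7 places forward in the alphabet (wrapping around), then move the last 3 characters to the front (rotate right by 3).
Working it through for "goucdiwivyikh": intermediate "nvbjkpdpcfpro", final "pronvbjkpdpcf".

pronvbjkpdpcf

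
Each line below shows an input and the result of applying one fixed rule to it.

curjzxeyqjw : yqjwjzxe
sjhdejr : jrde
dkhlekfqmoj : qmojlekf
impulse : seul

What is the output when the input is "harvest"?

stve

Rule — delete the first 3 characters, then swap the front and back halves of the string.
Working it through for "harvest": intermediate "vest", final "stve".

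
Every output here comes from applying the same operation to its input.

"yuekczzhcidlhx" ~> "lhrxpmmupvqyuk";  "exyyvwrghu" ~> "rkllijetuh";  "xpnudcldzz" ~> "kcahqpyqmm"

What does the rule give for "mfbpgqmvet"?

zsoctdzirg

Looking at the pairs, the operation is to shift every letter 13 places forward in the alphabet (wrapping around) — i.e. ROT13.
For "mfbpgqmvet" the result is "zsoctdzirg".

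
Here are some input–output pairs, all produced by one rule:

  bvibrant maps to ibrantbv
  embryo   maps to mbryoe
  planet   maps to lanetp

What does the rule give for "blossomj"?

ossomjbl

Each output is the input with this applied: move the last 2 characters to the front (rotate right by 2), then swap the front and back halves of the string.
Working it through for "blossomj": intermediate "mjblosso", final "ossomjbl".
(Check on "planet": → "etplan" → "lanetp" ✓)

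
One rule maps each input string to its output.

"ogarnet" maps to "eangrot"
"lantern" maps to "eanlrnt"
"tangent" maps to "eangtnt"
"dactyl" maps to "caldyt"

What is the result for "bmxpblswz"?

Each output is the input with this applied: sort the characters into alphabetical order, then swap each adjacent pair of characters (1↔2, 3↔4, ...).
Doing the same to "bmxpblswz": "bbmlspxwz".

bbmlspxwz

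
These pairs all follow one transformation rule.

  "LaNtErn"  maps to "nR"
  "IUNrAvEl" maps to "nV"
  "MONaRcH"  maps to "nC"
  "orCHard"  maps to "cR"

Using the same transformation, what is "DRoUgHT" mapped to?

The pattern: keep one character in every 3, starting at position 3 (positions 3rd, 6th, 9th, ...), then flip the case of every letter.
Starting from "DRoUgHT": after the first operation, "oH"; after the second, "Oh".

Oh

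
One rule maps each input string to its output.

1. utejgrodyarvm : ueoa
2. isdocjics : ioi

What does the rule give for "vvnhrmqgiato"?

iao

What's happening: keep only the vowels.
On "vvnhrmqgiato" that produces "iao".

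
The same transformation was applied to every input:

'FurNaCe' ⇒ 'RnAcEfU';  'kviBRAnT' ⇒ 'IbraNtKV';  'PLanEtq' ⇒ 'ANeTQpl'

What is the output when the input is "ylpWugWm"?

What's happening: flip the case of every letter, then move the first 2 characters to the end (rotate left by 2).
For "ylpWugWm", step one produces "YLPwUGwM"; step two turns that into "PwUGwMYL".

PwUGwMYL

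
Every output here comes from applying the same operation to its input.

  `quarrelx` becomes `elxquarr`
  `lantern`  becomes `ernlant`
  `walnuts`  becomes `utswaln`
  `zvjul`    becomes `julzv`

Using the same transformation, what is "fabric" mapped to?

Each output is the input with this applied: move the last 3 characters to the front (rotate right by 3).
For "fabric" the result is "ricfab".

ricfab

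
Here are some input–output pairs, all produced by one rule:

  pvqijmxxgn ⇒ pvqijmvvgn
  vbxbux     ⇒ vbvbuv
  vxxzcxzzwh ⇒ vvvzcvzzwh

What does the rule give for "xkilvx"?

vkilvv

In each case the input is transformed by: replace every "x" with "v".
Doing the same to "xkilvx": "vkilvv".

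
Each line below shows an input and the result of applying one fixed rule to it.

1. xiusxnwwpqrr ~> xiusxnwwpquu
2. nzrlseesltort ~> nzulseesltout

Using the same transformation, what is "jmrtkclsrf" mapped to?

jmutkclsuf

The pattern: replace every "r" with "u".
"jmrtkclsrf" → "jmutkclsuf".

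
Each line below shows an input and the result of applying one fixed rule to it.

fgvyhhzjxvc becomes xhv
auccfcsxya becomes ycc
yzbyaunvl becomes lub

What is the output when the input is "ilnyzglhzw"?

The rule is to keep one character in every 3, starting at position 3 (positions 3rd, 6th, 9th, ...), then reverse the string.
For "ilnyzglhzw", step one produces "ngz"; step two turns that into "zgn".

zgn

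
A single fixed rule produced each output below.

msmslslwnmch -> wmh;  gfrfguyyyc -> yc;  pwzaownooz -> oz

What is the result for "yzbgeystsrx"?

The pattern: keep every other character starting from the second (positions 2nd, 4th, 6th, ...), then delete the first 3 characters.
Applying both steps to "yzbgeystsrx": "zgytr", then "tr".

tr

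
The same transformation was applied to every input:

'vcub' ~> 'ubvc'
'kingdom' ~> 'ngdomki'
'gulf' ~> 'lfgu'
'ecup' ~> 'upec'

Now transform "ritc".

tcri

The pattern: move the first 2 characters to the end (rotate left by 2).
Doing the same to "ritc": "tcri".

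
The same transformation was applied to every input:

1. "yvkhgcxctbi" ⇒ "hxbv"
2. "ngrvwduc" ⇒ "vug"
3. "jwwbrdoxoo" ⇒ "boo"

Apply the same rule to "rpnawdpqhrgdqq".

The transformation: move the first 2 characters to the end (rotate left by 2), then keep one character in every 3, starting at position 2 (positions 2nd, 5th, 8th, ...).
Working it through for "rpnawdpqhrgdqq": intermediate "nawdpqhrgdqqrp", final "aprqp".

aprqp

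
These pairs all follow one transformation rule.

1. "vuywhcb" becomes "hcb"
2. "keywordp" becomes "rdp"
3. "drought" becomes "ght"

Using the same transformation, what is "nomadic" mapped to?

Each output is the input with this applied: keep only the last 3 characters.
Doing the same to "nomadic": "dic".

dic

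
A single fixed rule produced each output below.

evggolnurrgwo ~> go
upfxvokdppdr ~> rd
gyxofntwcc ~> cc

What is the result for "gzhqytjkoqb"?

The transformation: swap each adjacent pair of characters (1↔2, 3↔4, ...), then keep only the last 2 characters.
On "gzhqytjkoqb": the first step gives "zgqhtykjqob", and the second then gives "ob".

ob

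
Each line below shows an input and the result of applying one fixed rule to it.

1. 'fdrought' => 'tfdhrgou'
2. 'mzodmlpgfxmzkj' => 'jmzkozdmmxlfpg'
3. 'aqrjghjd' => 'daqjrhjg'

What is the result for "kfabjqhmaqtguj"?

The rule is to swap the first and last characters, then take characters alternately from the front and the back (1st, last, 2nd, 2nd-last, ...).
For "kfabjqhmaqtguj" the result is "jkfuagbtjqqahm".

jkfuagbtjqqahm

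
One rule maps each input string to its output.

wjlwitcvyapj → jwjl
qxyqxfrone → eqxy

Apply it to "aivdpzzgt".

taiv

Looking at the pairs, the operation is to move the first 3 characters to the end (rotate left by 3), then keep only the last 4 characters.
Starting from "aivdpzzgt": after the first operation, "dpzzgtaiv"; after the second, "taiv".
(Check on "qxyqxfrone": → "qxfroneqxy" → "eqxy" ✓)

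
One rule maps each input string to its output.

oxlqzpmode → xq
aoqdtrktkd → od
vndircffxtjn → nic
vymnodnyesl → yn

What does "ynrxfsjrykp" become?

What's happening: keep every other character starting from the second (positions 2nd, 4th, 6th, ...), then delete the last 3 characters.
For "ynrxfsjrykp" the result is "nx".

nx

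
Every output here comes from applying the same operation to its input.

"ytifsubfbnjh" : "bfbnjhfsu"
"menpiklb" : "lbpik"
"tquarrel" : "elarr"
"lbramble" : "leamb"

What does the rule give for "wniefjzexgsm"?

zexgsmefj

Rule — delete the first 3 characters, then move the first 3 characters to the end (rotate left by 3).
For "wniefjzexgsm", step one produces "efjzexgsm"; step two turns that into "zexgsmefj".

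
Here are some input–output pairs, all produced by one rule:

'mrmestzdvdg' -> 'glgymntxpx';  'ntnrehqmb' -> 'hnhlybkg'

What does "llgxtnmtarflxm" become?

Rule — shift every letter 6 places backward in the alphabet (wrapping around), then delete the last character.
Working it through for "llgxtnmtarflxm": intermediate "ffarnhgnulzfrg", final "ffarnhgnulzfr".
(Check on "mrmestzdvdg": → "glgymntxpxa" → "glgymntxpx" ✓)

ffarnhgnulzfr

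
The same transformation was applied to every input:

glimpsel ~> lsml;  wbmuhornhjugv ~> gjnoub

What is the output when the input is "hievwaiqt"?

Rule — keep every other character starting from the second (positions 2nd, 4th, 6th, ...), then reverse the string.
Applying that to "hievwaiqt" gives "qavi".

qavi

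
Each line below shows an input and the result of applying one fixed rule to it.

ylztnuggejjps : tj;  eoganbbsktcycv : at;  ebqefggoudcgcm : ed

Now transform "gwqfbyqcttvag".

ft

Each output is the input with this applied: keep one character in every 3, starting at position 1 (positions 1st, 4th, 7th, ...), then keep every other character starting from the second (positions 2nd, 4th, 6th, ...).
Working it through for "gwqfbyqcttvag": intermediate "gfqtg", final "ft".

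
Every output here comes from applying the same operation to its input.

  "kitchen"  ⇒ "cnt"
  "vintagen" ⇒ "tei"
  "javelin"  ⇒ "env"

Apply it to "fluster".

sru

Rule — move the first 3 characters to the end (rotate left by 3), then keep one character in every 3, starting at position 1 (positions 1st, 4th, 7th, ...).
Starting from "fluster": after the first operation, "sterflu"; after the second, "sru".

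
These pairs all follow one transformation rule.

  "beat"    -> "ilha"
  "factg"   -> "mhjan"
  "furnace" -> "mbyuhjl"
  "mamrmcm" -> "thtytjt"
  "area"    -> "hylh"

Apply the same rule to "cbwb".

What's happening: shift every letter 7 places forward in the alphabet (wrapping around).
So "cbwb" becomes "jidi".

jidi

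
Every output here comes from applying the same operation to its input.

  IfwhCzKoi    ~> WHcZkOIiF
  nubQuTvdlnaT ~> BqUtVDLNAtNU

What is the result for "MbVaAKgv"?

The rule is to flip the case of every letter, then move the first 2 characters to the end (rotate left by 2).
Starting from "MbVaAKgv": after the first operation, "mBvAakGV"; after the second, "vAakGVmB".
(Check on "IfwhCzKoi": → "iFWHcZkOI" → "WHcZkOIiF" ✓)

vAakGVmB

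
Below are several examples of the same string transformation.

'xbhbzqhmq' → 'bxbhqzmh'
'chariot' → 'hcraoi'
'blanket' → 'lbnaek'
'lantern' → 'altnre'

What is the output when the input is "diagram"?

idgaar

Rule — swap each adjacent pair of characters (1↔2, 3↔4, ...), then delete the last character.
"diagram" → "idgaar".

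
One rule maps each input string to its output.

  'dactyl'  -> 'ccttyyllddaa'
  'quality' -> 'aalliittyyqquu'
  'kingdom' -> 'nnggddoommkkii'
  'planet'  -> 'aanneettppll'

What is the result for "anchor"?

Rule — move the first 2 characters to the end (rotate left by 2), then double every character.
Working it through for "anchor": intermediate "choran", final "cchhoorraann".

cchhoorraann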